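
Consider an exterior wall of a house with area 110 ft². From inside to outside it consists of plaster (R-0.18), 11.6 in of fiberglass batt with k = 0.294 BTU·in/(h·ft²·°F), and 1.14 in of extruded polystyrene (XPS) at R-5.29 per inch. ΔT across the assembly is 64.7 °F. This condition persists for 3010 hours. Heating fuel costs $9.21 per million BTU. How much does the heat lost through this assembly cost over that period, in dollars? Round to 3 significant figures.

4.32 dollars

11.6/0.294 = 39.46
1.14 × 5.29 = 6.031
R_total = 0.18 + 39.46 + 6.031 = 45.67 ft²·°F·h/BTU
Q = 110 × 64.7 / 45.67 = 155.8 BTU/h
E = 155.8 × 3010 = 469100 BTU
Cost = 469100/10⁶ × 9.21 = $4.32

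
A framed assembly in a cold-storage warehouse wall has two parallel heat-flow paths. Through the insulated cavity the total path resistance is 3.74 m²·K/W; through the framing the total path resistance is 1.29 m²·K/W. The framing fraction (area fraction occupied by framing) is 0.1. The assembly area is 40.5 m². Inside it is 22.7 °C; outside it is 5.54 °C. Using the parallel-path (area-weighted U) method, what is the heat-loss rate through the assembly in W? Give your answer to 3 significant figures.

221 W

U_eff = 0.9/3.74 + 0.1/1.29 = 0.2406 + 0.07752 = 0.3182
R_eff = 1/U_eff = 3.143 m²·K/W
Q = 40.5 × (22.7 − 5.54) / 3.143 = 221.1 W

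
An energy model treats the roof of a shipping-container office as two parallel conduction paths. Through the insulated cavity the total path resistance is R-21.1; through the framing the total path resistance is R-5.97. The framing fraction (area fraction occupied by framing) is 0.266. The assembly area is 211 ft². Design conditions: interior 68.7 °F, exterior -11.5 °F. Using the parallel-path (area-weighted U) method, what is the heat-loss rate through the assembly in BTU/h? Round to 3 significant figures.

U_eff = 0.734/21.1 + 0.266/5.97 = 0.03479 + 0.04456 = 0.07934
R_eff = 1/U_eff = 12.6 ft²·°F·h/BTU
Q = 211 × (68.7 − (-11.5)) / 12.6 = 1343 BTU/h

1340 BTU/h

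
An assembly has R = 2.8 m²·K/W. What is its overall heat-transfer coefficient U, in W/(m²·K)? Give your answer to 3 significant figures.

U = 1/R = 1/2.8 = 0.3571

0.357 W/(m²·K)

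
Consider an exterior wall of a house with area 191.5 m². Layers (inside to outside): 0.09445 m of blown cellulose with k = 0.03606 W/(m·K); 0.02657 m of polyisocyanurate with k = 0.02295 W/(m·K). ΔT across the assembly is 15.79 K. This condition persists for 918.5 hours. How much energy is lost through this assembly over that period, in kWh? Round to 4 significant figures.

735.3 kWh

0.09445/0.03606 = 2.6192
0.02657/0.02295 = 1.1577
R_total = 2.6192 + 1.1577 = 3.777 m²·K/W
Q = 191.5 × 15.79 / 3.777 = 800.58 W
E = 800.58 W × 918.5 h / 1000 = 735.34 kWh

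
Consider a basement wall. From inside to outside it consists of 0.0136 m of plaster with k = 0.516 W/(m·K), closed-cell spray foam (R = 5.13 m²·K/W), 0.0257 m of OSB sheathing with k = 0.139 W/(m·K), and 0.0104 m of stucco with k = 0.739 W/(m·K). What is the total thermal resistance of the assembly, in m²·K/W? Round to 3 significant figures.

5.36 m²·K/W

0.0136/0.516 = 0.02636
0.0257/0.139 = 0.1849
0.0104/0.739 = 0.01407
R_total = 0.02636 + 5.13 + 0.1849 + 0.01407 = 5.355 m²·K/W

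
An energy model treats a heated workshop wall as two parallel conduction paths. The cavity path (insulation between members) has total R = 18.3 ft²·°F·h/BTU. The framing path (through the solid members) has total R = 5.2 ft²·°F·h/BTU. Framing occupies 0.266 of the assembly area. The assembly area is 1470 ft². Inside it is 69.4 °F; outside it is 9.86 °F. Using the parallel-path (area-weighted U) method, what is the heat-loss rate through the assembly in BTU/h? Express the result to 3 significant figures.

U_eff = 0.734/18.3 + 0.266/5.2 = 0.04011 + 0.05115 = 0.09126
R_eff = 1/U_eff = 10.96 ft²·°F·h/BTU
Q = 1470 × (69.4 − 9.86) / 10.96 = 7988 BTU/h

7990 BTU/h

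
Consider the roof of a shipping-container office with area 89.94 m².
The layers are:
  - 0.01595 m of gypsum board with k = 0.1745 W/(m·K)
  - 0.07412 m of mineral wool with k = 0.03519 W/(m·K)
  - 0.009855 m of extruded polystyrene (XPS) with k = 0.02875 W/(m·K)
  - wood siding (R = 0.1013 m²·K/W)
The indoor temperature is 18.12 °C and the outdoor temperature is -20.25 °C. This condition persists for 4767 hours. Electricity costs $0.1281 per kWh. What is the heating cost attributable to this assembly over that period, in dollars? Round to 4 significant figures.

797.7 dollars

0.01595/0.1745 = 0.091404
0.07412/0.03519 = 2.1063
0.009855/0.02875 = 0.34278
R_total = 0.091404 + 2.1063 + 0.34278 + 0.1013 = 2.6418 m²·K/W
Q = 89.94 × (18.12 − (-20.25)) / 2.6418 = 1306.3 W
E = 1306.3 W × 4767 h / 1000 = 6227.2 kWh
Cost = 6227.2 × 0.1281 = $797.71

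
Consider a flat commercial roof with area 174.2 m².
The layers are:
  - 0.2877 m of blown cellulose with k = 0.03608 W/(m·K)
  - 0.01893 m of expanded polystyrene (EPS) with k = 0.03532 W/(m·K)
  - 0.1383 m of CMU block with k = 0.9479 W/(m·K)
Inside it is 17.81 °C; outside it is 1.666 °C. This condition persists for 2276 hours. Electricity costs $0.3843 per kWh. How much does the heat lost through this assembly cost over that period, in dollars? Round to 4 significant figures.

0.2877/0.03608 = 7.9739
0.01893/0.03532 = 0.53596
0.1383/0.9479 = 0.1459
R_total = 7.9739 + 0.53596 + 0.1459 = 8.6558 m²·K/W
Q = 174.2 × (17.81 − 1.666) / 8.6558 = 324.9 W
E = 324.9 W × 2276 h / 1000 = 739.48 kWh
Cost = 739.48 × 0.3843 = $284.18

284.2 dollars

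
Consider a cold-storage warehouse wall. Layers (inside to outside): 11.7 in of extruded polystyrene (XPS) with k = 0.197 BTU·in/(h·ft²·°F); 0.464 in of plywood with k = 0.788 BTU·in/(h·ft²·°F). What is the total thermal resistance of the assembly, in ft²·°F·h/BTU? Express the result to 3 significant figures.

60.0 ft²·°F·h/BTU

11.7/0.197 = 59.39
0.464/0.788 = 0.5888
R_total = 59.39 + 0.5888 = 59.98 ft²·°F·h/BTU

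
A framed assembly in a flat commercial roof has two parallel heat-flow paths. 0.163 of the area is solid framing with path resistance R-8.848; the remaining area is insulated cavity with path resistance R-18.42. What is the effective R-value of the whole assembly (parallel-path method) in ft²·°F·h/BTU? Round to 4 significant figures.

15.66 ft²·°F·h/BTU

U_eff = 0.837/18.42 + 0.163/8.848 = 0.04544 + 0.018422 = 0.063862
R_eff = 1/U_eff = 15.659 ft²·°F·h/BTU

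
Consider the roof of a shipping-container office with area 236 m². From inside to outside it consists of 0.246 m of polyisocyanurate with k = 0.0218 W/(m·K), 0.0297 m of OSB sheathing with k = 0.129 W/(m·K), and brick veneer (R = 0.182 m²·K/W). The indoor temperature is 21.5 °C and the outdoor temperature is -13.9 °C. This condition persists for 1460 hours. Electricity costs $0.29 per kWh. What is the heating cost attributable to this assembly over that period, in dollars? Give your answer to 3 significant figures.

302 dollars

0.246/0.0218 = 11.28
0.0297/0.129 = 0.2302
R_total = 11.28 + 0.2302 + 0.182 = 11.7 m²·K/W
Q = 236 × (21.5 − (-13.9)) / 11.7 = 714.3 W
E = 714.3 W × 1460 h / 1000 = 1043 kWh
Cost = 1043 × 0.29 = $302.4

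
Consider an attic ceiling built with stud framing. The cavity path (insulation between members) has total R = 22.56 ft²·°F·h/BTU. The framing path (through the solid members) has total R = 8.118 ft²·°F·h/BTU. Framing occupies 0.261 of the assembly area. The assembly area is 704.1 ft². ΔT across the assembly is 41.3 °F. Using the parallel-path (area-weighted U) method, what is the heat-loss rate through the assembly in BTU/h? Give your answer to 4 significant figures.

U_eff = 0.739/22.56 + 0.261/8.118 = 0.032757 + 0.032151 = 0.064908
R_eff = 1/U_eff = 15.406 ft²·°F·h/BTU
Q = 704.1 × 41.3 / 15.406 = 1887.5 BTU/h

1887 BTU/h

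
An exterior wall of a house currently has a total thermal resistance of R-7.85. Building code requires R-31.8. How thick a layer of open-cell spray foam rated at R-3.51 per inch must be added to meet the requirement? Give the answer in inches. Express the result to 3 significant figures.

6.82 in

ΔR = 31.8 − 7.85 = 23.95 ft²·°F·h/BTU
L = ΔR / (R/in) = 23.95/3.51 = 6.823 in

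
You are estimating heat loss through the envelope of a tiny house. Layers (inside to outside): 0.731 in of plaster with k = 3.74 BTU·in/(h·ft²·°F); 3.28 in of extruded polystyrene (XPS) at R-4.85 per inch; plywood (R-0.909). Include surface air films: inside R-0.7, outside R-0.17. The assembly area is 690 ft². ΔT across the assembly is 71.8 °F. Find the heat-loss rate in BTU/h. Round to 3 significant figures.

0.731/3.74 = 0.1955
3.28 × 4.85 = 15.91
R_total = 0.7 + 0.1955 + 15.91 + 0.909 + 0.17 = 17.88 ft²·°F·h/BTU
Q = A·ΔT/R = 690 × 71.8 / 17.88 = 2770 BTU/h

2770 BTU/h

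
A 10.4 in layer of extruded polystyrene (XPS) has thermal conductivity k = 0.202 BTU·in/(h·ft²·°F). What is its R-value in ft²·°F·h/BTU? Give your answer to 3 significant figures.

R = L/k = 10.4/0.202 = 51.49 ft²·°F·h/BTU

51.5 ft²·°F·h/BTU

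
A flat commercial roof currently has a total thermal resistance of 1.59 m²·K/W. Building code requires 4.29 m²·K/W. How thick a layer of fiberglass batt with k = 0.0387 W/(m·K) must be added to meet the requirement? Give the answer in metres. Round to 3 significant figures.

0.104 m

ΔR = 4.29 − 1.59 = 2.7 m²·K/W
L = ΔR × k = 2.7 × 0.0387 = 0.1045 m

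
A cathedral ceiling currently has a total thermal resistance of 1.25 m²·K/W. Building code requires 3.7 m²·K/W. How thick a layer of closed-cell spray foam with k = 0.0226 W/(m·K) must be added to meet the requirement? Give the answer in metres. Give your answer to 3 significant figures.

0.0554 m

ΔR = 3.7 − 1.25 = 2.45 m²·K/W
L = ΔR × k = 2.45 × 0.0226 = 0.05537 m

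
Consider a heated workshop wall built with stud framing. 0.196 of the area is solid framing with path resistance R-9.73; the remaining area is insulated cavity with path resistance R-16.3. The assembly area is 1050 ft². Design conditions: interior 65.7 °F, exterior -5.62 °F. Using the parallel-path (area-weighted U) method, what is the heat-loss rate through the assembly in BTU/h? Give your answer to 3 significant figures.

5200 BTU/h

U_eff = 0.804/16.3 + 0.196/9.73 = 0.04933 + 0.02014 = 0.06947
R_eff = 1/U_eff = 14.39 ft²·°F·h/BTU
Q = 1050 × (65.7 − (-5.62)) / 14.39 = 5202 BTU/h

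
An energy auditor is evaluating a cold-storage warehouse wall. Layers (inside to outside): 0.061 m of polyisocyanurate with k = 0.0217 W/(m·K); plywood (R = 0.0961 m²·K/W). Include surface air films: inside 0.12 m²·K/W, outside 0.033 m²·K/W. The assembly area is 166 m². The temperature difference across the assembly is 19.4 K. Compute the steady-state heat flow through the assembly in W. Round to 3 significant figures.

0.061/0.0217 = 2.811
R_total = 0.12 + 2.811 + 0.0961 + 0.033 = 3.06 m²·K/W
Q = A·ΔT/R = 166 × 19.4 / 3.06 = 1052 W

1050 W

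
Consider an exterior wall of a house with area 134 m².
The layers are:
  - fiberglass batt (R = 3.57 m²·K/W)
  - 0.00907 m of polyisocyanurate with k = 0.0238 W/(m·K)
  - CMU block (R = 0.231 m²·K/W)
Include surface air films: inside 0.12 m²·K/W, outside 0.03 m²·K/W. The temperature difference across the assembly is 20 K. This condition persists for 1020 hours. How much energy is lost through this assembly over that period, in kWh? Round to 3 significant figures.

631 kWh

0.00907/0.0238 = 0.3811
R_total = 0.12 + 3.57 + 0.3811 + 0.231 + 0.03 = 4.332 m²·K/W
Q = 134 × 20 / 4.332 = 618.6 W
E = 618.6 W × 1020 h / 1000 = 631 kWh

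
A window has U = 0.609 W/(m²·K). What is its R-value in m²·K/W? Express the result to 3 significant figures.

1.64 m²·K/W

R = 1/U = 1/0.609 = 1.642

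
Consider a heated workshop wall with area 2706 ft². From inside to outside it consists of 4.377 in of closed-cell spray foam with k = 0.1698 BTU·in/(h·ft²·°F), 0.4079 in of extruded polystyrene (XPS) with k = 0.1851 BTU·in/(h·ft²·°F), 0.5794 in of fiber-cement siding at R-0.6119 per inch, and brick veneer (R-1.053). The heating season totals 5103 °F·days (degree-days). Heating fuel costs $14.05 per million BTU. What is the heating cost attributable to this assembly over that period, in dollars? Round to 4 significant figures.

158.4 dollars

4.377/0.1698 = 25.777
0.4079/0.1851 = 2.2037
0.5794 × 0.6119 = 0.35453
R_total = 25.777 + 2.2037 + 0.35453 + 1.053 = 29.389 ft²·°F·h/BTU
E = A × HDD × 24 / R = 2706 × 5103 × 24 / 29.389 = 11277000 BTU
Cost = 11277000/10⁶ × 14.05 = $158.44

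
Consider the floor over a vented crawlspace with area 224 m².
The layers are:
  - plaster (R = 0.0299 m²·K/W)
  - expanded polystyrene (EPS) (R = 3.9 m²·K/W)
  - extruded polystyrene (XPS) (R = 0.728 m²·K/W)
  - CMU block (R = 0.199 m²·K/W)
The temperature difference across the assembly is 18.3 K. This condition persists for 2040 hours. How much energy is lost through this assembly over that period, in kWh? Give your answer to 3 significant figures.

1720 kWh

R_total = 0.0299 + 3.9 + 0.728 + 0.199 = 4.857 m²·K/W
Q = 224 × 18.3 / 4.857 = 844 W
E = 844 W × 2040 h / 1000 = 1722 kWh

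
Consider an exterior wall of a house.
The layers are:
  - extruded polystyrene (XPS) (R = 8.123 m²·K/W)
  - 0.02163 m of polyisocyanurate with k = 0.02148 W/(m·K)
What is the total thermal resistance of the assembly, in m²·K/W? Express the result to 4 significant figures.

9.130 m²·K/W

0.02163/0.02148 = 1.007
R_total = 8.123 + 1.007 = 9.13 m²·K/W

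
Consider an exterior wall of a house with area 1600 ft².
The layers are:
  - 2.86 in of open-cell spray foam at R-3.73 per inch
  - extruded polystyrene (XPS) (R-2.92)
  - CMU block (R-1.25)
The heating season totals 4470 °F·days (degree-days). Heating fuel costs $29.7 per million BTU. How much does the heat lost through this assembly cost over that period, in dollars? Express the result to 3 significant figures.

2.86 × 3.73 = 10.67
R_total = 10.67 + 2.92 + 1.25 = 14.84 ft²·°F·h/BTU
E = A × HDD × 24 / R = 1600 × 4470 × 24 / 14.84 = 11570000 BTU
Cost = 11570000/10⁶ × 29.7 = $343.6

344 dollars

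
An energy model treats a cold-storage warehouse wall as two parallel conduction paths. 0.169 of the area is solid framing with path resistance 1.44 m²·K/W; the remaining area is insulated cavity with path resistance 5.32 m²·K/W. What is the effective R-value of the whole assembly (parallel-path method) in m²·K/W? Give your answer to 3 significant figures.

U_eff = 0.831/5.32 + 0.169/1.44 = 0.1562 + 0.1174 = 0.2736
R_eff = 1/U_eff = 3.655 m²·K/W

3.66 m²·K/W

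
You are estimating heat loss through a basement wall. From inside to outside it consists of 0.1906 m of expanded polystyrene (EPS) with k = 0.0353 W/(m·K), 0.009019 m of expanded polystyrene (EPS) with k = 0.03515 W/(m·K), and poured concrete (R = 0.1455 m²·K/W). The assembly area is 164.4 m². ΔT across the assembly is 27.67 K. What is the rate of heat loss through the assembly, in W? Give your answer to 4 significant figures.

784.1 W

0.1906/0.0353 = 5.3994
0.009019/0.03515 = 0.25659
R_total = 5.3994 + 0.25659 + 0.1455 = 5.8015 m²·K/W
Q = A·ΔT/R = 164.4 × 27.67 / 5.8015 = 784.1 W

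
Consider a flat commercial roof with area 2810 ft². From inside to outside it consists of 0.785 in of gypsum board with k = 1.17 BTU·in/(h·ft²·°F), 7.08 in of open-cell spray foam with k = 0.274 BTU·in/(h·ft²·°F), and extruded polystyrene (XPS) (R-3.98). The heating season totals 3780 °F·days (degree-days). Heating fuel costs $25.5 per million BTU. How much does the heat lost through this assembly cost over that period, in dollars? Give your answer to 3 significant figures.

0.785/1.17 = 0.6709
7.08/0.274 = 25.84
R_total = 0.6709 + 25.84 + 3.98 = 30.49 ft²·°F·h/BTU
E = A × HDD × 24 / R = 2810 × 3780 × 24 / 30.49 = 8361000 BTU
Cost = 8361000/10⁶ × 25.5 = $213.2

213 dollars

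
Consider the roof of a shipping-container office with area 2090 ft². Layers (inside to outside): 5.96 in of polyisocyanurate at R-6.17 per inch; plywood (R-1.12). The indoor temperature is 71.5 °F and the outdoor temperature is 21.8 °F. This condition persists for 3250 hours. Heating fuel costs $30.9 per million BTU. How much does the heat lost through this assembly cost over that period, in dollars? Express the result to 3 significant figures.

275 dollars

5.96 × 6.17 = 36.77
R_total = 36.77 + 1.12 = 37.89 ft²·°F·h/BTU
Q = 2090 × (71.5 − 21.8) / 37.89 = 2741 BTU/h
E = 2741 × 3250 = 8909000 BTU
Cost = 8909000/10⁶ × 30.9 = $275.3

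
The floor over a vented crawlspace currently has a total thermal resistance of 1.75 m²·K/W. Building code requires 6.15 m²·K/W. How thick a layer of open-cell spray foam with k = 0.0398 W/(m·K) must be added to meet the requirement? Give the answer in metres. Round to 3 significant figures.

ΔR = 6.15 − 1.75 = 4.4 m²·K/W
L = ΔR × k = 4.4 × 0.0398 = 0.1751 m

0.175 m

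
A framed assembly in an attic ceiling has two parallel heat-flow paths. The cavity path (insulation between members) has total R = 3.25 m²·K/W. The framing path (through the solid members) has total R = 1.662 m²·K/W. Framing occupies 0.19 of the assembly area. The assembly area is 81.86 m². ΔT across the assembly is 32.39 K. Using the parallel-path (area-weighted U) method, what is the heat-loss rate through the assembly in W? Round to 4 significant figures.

U_eff = 0.81/3.25 + 0.19/1.662 = 0.24923 + 0.11432 = 0.36355
R_eff = 1/U_eff = 2.7506 m²·K/W
Q = 81.86 × 32.39 / 2.7506 = 963.94 W

963.9 W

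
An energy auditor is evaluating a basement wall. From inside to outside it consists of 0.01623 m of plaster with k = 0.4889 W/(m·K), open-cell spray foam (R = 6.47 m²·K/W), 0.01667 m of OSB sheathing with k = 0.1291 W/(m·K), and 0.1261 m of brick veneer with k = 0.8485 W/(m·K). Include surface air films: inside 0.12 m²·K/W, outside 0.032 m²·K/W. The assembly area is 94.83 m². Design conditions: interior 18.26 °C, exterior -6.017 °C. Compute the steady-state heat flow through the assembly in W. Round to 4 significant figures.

0.01623/0.4889 = 0.033197
0.01667/0.1291 = 0.12912
0.1261/0.8485 = 0.14862
R_total = 0.12 + 0.033197 + 6.47 + 0.12912 + 0.14862 + 0.032 = 6.9329 m²·K/W
Q = A·ΔT/R = 94.83 × (18.26 − (-6.017)) / 6.9329 = 332.07 W

332.1 W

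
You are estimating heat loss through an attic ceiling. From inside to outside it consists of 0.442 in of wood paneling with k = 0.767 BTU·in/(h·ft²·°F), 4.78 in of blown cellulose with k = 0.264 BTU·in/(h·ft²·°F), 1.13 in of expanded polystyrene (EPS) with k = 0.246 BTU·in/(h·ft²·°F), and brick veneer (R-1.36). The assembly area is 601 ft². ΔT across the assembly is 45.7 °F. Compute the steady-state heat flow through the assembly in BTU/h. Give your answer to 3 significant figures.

1110 BTU/h

0.442/0.767 = 0.5763
4.78/0.264 = 18.11
1.13/0.246 = 4.593
R_total = 0.5763 + 18.11 + 4.593 + 1.36 = 24.64 ft²·°F·h/BTU
Q = A·ΔT/R = 601 × 45.7 / 24.64 = 1115 BTU/h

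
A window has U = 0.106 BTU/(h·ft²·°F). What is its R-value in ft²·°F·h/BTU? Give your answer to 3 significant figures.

R = 1/U = 1/0.106 = 9.434

9.43 ft²·°F·h/BTU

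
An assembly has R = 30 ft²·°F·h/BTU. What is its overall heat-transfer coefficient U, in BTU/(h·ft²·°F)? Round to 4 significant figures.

U = 1/R = 1/30 = 0.033333

0.03333 BTU/(h·ft²·°F)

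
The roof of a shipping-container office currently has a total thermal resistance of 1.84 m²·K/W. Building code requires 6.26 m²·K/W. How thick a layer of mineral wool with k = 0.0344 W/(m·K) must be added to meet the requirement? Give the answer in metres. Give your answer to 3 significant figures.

0.152 m

ΔR = 6.26 − 1.84 = 4.42 m²·K/W
L = ΔR × k = 4.42 × 0.0344 = 0.152 m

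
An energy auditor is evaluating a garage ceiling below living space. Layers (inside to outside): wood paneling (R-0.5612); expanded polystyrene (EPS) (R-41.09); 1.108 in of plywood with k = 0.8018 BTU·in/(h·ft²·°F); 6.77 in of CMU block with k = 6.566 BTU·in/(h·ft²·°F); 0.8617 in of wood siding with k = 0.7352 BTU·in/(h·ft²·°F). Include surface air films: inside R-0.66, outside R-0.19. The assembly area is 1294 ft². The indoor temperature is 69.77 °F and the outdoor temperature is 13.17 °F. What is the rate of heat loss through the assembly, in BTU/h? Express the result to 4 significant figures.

1.108/0.8018 = 1.3819
6.77/6.566 = 1.0311
0.8617/0.7352 = 1.1721
R_total = 0.66 + 0.5612 + 41.09 + 1.3819 + 1.0311 + 1.1721 + 0.19 = 46.086 ft²·°F·h/BTU
Q = A·ΔT/R = 1294 × (69.77 − 13.17) / 46.086 = 1589.2 BTU/h

1589 BTU/h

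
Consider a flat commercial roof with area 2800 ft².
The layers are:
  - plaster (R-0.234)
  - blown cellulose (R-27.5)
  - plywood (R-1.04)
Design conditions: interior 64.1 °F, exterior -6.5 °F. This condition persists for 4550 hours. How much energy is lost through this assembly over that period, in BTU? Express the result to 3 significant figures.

R_total = 0.234 + 27.5 + 1.04 = 28.77 ft²·°F·h/BTU
Q = 2800 × (64.1 − (-6.5)) / 28.77 = 6870 BTU/h
E = 6870 × 4550 = 31260000 BTU

31300000 BTU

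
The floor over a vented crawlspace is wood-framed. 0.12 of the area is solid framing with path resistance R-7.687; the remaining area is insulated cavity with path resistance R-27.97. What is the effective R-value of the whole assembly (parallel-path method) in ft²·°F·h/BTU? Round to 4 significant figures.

U_eff = 0.88/27.97 + 0.12/7.687 = 0.031462 + 0.015611 = 0.047073
R_eff = 1/U_eff = 21.244 ft²·°F·h/BTU

21.24 ft²·°F·h/BTU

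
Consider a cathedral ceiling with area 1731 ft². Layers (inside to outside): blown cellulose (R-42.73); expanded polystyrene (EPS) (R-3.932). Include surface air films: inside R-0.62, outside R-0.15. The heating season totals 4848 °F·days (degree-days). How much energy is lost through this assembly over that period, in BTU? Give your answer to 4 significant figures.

R_total = 0.62 + 42.73 + 3.932 + 0.15 = 47.432 ft²·°F·h/BTU
E = A × HDD × 24 / R = 1731 × 4848 × 24 / 47.432 = 4246200 BTU

4246000 BTU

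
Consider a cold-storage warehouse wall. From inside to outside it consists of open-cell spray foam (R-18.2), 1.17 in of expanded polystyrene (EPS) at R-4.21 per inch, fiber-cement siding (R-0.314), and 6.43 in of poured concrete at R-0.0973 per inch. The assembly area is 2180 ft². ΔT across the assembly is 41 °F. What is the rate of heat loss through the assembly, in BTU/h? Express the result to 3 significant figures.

1.17 × 4.21 = 4.926
6.43 × 0.0973 = 0.6256
R_total = 18.2 + 4.926 + 0.314 + 0.6256 = 24.07 ft²·°F·h/BTU
Q = A·ΔT/R = 2180 × 41 / 24.07 = 3714 BTU/h

3710 BTU/h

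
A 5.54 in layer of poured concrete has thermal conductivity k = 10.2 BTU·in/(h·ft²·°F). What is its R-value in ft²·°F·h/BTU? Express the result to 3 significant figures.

0.543 ft²·°F·h/BTU

R = L/k = 5.54/10.2 = 0.5431 ft²·°F·h/BTU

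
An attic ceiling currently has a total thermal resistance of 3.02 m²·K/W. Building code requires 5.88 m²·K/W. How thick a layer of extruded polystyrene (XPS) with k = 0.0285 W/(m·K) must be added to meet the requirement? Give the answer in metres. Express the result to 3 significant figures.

0.0815 m

ΔR = 5.88 − 3.02 = 2.86 m²·K/W
L = ΔR × k = 2.86 × 0.0285 = 0.08151 m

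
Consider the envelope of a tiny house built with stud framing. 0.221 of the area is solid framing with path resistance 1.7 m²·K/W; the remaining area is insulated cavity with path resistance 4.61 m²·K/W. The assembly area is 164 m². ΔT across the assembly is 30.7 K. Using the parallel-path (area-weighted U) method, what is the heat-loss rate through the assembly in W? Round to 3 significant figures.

U_eff = 0.779/4.61 + 0.221/1.7 = 0.169 + 0.13 = 0.299
R_eff = 1/U_eff = 3.345 m²·K/W
Q = 164 × 30.7 / 3.345 = 1505 W

1510 W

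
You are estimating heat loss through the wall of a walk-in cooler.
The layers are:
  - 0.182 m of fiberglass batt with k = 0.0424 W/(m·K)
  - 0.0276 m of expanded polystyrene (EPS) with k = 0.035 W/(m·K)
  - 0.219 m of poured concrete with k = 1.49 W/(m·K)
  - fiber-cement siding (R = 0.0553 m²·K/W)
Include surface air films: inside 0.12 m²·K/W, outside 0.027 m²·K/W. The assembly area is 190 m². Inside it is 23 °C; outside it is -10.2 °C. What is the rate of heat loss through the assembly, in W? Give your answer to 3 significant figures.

1160 W

0.182/0.0424 = 4.292
0.0276/0.035 = 0.7886
0.219/1.49 = 0.147
R_total = 0.12 + 4.292 + 0.7886 + 0.147 + 0.0553 + 0.027 = 5.43 m²·K/W
Q = A·ΔT/R = 190 × (23 − (-10.2)) / 5.43 = 1162 W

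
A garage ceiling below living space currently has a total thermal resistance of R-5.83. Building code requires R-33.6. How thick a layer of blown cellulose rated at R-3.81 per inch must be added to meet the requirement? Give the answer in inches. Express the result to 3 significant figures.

ΔR = 33.6 − 5.83 = 27.77 ft²·°F·h/BTU
L = ΔR / (R/in) = 27.77/3.81 = 7.289 in

7.29 in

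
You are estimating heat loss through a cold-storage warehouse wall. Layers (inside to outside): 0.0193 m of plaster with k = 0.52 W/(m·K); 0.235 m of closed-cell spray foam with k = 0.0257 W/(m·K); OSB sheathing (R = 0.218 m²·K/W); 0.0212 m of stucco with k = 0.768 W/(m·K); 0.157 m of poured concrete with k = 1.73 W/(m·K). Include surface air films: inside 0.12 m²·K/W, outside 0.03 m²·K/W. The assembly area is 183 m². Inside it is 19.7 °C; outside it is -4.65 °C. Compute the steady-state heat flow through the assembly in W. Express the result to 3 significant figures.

461 W

0.0193/0.52 = 0.03712
0.235/0.0257 = 9.144
0.0212/0.768 = 0.0276
0.157/1.73 = 0.09075
R_total = 0.12 + 0.03712 + 9.144 + 0.218 + 0.0276 + 0.09075 + 0.03 = 9.667 m²·K/W
Q = A·ΔT/R = 183 × (19.7 − (-4.65)) / 9.667 = 460.9 W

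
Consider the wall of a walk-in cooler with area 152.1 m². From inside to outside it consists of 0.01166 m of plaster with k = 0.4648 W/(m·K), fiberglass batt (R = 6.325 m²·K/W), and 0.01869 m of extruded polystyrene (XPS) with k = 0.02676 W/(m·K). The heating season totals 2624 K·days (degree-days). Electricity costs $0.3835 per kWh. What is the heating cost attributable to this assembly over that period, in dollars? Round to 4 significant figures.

521.2 dollars

0.01166/0.4648 = 0.025086
0.01869/0.02676 = 0.69843
R_total = 0.025086 + 6.325 + 0.69843 = 7.0485 m²·K/W
E = A × HDD × 24 / R / 1000 = 152.1 × 2624 × 24 / 7.0485 / 1000 = 1359 kWh
Cost = 1359 × 0.3835 = $521.16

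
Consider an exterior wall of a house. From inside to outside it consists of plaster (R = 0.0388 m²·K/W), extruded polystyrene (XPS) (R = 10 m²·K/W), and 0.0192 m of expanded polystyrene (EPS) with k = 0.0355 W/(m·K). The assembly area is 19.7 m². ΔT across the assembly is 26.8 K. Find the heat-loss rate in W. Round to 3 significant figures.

0.0192/0.0355 = 0.5408
R_total = 0.0388 + 10 + 0.5408 = 10.58 m²·K/W
Q = A·ΔT/R = 19.7 × 26.8 / 10.58 = 49.9 W

49.9 W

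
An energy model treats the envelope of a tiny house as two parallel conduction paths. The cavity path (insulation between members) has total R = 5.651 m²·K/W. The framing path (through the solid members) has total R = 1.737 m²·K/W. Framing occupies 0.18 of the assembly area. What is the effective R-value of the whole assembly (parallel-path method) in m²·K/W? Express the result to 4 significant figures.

4.020 m²·K/W

U_eff = 0.82/5.651 + 0.18/1.737 = 0.14511 + 0.10363 = 0.24873
R_eff = 1/U_eff = 4.0204 m²·K/W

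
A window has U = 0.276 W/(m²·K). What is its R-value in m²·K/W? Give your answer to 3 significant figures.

3.62 m²·K/W

R = 1/U = 1/0.276 = 3.623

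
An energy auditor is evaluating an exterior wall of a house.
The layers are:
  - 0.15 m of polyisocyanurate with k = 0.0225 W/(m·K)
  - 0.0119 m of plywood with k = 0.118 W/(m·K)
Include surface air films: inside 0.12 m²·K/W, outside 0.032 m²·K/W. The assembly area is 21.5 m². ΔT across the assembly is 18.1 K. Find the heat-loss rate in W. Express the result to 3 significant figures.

56.2 W

0.15/0.0225 = 6.667
0.0119/0.118 = 0.1008
R_total = 0.12 + 6.667 + 0.1008 + 0.032 = 6.92 m²·K/W
Q = A·ΔT/R = 21.5 × 18.1 / 6.92 = 56.24 W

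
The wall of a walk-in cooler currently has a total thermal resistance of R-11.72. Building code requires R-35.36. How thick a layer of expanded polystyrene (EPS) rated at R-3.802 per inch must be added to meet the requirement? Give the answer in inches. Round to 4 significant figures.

6.218 in

ΔR = 35.36 − 11.72 = 23.64 ft²·°F·h/BTU
L = ΔR / (R/in) = 23.64/3.802 = 6.2178 in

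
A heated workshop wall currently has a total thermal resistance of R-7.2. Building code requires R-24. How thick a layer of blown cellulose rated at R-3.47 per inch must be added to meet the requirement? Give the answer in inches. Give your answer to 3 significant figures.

ΔR = 24 − 7.2 = 16.8 ft²·°F·h/BTU
L = ΔR / (R/in) = 16.8/3.47 = 4.841 in

4.84 in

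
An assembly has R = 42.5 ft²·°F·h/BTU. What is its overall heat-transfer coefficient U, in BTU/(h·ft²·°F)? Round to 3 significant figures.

U = 1/R = 1/42.5 = 0.02353

0.0235 BTU/(h·ft²·°F)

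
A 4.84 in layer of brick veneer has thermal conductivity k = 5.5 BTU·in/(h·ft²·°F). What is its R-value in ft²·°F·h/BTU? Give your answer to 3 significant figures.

0.880 ft²·°F·h/BTU

R = L/k = 4.84/5.5 = 0.88 ft²·°F·h/BTU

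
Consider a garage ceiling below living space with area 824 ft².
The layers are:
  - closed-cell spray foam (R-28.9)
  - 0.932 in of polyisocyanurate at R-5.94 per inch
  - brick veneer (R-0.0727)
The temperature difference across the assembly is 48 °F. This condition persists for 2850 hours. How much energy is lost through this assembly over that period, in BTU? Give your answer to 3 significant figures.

3270000 BTU

0.932 × 5.94 = 5.536
R_total = 28.9 + 5.536 + 0.0727 = 34.51 ft²·°F·h/BTU
Q = 824 × 48 / 34.51 = 1146 BTU/h
E = 1146 × 2850 = 3267000 BTU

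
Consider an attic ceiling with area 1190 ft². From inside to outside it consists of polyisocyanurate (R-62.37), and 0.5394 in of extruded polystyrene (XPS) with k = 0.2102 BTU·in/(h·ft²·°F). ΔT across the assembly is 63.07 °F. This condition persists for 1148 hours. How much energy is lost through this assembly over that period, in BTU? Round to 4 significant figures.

0.5394/0.2102 = 2.5661
R_total = 62.37 + 2.5661 = 64.936 ft²·°F·h/BTU
Q = 1190 × 63.07 / 64.936 = 1155.8 BTU/h
E = 1155.8 × 1148 = 1326900 BTU

1327000 BTU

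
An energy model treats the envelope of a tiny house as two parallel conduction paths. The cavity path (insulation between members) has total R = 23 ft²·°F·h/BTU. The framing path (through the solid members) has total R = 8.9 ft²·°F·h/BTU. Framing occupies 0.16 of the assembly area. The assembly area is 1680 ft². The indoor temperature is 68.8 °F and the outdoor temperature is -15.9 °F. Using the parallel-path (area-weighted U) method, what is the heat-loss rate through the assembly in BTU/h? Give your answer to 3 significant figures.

U_eff = 0.84/23 + 0.16/8.9 = 0.03652 + 0.01798 = 0.0545
R_eff = 1/U_eff = 18.35 ft²·°F·h/BTU
Q = 1680 × (68.8 − (-15.9)) / 18.35 = 7755 BTU/h

7760 BTU/h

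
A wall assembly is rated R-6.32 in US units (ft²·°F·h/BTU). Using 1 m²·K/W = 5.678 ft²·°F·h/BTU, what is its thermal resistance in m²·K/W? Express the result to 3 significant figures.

R_SI = 6.32/5.678 = 1.113

1.11 m²·K/W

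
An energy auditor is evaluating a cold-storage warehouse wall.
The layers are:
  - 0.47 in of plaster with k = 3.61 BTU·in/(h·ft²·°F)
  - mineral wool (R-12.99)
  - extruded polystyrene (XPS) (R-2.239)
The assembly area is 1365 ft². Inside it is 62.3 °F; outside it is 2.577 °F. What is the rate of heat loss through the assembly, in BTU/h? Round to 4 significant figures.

0.47/3.61 = 0.13019
R_total = 0.13019 + 12.99 + 2.239 = 15.359 ft²·°F·h/BTU
Q = A·ΔT/R = 1365 × (62.3 − 2.577) / 15.359 = 5307.7 BTU/h

5308 BTU/h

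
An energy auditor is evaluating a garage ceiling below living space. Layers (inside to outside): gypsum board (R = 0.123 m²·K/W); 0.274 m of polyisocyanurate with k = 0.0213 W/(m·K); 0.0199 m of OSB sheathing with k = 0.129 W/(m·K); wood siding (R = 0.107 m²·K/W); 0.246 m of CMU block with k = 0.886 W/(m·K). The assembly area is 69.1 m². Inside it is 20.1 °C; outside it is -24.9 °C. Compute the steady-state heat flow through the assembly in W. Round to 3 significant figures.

230 W

0.274/0.0213 = 12.86
0.0199/0.129 = 0.1543
0.246/0.886 = 0.2777
R_total = 0.123 + 12.86 + 0.1543 + 0.107 + 0.2777 = 13.53 m²·K/W
Q = A·ΔT/R = 69.1 × (20.1 − (-24.9)) / 13.53 = 229.9 W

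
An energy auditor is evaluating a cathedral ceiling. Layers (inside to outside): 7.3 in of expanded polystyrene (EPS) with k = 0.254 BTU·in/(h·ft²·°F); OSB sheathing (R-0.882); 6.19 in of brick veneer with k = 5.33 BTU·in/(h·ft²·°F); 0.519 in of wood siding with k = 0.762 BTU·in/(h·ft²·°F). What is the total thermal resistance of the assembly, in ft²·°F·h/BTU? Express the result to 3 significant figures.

7.3/0.254 = 28.74
6.19/5.33 = 1.161
0.519/0.762 = 0.6811
R_total = 28.74 + 0.882 + 1.161 + 0.6811 = 31.46 ft²·°F·h/BTU

31.5 ft²·°F·h/BTU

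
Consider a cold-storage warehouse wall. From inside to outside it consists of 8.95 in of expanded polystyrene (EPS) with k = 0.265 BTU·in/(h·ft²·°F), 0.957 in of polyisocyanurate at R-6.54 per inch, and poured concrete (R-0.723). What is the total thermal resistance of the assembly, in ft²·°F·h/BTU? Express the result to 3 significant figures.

8.95/0.265 = 33.77
0.957 × 6.54 = 6.259
R_total = 33.77 + 6.259 + 0.723 = 40.76 ft²·°F·h/BTU

40.8 ft²·°F·h/BTU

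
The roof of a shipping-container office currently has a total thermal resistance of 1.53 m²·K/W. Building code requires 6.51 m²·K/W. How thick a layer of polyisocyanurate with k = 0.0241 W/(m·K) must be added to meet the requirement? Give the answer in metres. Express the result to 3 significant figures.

0.120 m

ΔR = 6.51 − 1.53 = 4.98 m²·K/W
L = ΔR × k = 4.98 × 0.0241 = 0.12 m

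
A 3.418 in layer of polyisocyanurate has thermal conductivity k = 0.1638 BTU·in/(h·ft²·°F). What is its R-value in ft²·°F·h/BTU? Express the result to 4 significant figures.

R = L/k = 3.418/0.1638 = 20.867 ft²·°F·h/BTU

20.87 ft²·°F·h/BTU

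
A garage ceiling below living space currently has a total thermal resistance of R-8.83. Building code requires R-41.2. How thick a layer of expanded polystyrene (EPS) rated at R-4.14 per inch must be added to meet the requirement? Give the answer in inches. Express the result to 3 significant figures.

ΔR = 41.2 − 8.83 = 32.37 ft²·°F·h/BTU
L = ΔR / (R/in) = 32.37/4.14 = 7.819 in

7.82 in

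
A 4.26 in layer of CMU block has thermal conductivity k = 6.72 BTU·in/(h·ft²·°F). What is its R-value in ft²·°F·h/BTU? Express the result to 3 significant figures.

R = L/k = 4.26/6.72 = 0.6339 ft²·°F·h/BTU

0.634 ft²·°F·h/BTU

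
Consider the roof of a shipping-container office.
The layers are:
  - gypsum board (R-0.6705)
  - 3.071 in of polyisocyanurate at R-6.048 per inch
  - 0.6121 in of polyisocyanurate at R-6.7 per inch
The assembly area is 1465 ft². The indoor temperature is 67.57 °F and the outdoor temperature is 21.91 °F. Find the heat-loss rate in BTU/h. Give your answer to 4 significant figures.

2865 BTU/h

3.071 × 6.048 = 18.573
0.6121 × 6.7 = 4.1011
R_total = 0.6705 + 18.573 + 4.1011 = 23.345 ft²·°F·h/BTU
Q = A·ΔT/R = 1465 × (67.57 − 21.91) / 23.345 = 2865.4 BTU/h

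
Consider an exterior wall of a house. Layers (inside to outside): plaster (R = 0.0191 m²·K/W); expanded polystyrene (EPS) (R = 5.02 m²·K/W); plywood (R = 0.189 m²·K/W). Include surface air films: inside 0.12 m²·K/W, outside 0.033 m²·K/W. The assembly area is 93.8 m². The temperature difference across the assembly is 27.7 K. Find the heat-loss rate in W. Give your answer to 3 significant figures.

R_total = 0.12 + 0.0191 + 5.02 + 0.189 + 0.033 = 5.381 m²·K/W
Q = A·ΔT/R = 93.8 × 27.7 / 5.381 = 482.8 W

483 W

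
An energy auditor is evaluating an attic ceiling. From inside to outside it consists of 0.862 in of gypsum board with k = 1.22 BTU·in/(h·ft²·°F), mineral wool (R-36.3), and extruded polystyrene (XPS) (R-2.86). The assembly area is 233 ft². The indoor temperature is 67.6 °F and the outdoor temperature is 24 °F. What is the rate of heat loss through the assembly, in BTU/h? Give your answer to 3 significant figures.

0.862/1.22 = 0.7066
R_total = 0.7066 + 36.3 + 2.86 = 39.87 ft²·°F·h/BTU
Q = A·ΔT/R = 233 × (67.6 − 24) / 39.87 = 254.8 BTU/h

255 BTU/h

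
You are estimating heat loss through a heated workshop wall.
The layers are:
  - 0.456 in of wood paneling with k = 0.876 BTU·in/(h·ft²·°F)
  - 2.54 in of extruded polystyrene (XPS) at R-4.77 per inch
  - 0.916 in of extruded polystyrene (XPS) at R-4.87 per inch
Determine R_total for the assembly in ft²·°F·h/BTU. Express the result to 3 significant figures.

0.456/0.876 = 0.5205
2.54 × 4.77 = 12.12
0.916 × 4.87 = 4.461
R_total = 0.5205 + 12.12 + 4.461 = 17.1 ft²·°F·h/BTU

17.1 ft²·°F·h/BTU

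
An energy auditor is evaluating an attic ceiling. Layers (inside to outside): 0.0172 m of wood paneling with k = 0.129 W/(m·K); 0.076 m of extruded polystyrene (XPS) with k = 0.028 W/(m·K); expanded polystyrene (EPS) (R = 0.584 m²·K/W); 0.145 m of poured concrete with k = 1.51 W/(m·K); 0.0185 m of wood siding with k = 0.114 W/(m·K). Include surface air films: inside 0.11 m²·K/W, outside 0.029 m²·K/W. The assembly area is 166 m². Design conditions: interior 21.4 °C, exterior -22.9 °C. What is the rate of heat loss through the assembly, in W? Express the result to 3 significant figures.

0.0172/0.129 = 0.1333
0.076/0.028 = 2.714
0.145/1.51 = 0.09603
0.0185/0.114 = 0.1623
R_total = 0.11 + 0.1333 + 2.714 + 0.584 + 0.09603 + 0.1623 + 0.029 = 3.829 m²·K/W
Q = A·ΔT/R = 166 × (21.4 − (-22.9)) / 3.829 = 1921 W

1920 W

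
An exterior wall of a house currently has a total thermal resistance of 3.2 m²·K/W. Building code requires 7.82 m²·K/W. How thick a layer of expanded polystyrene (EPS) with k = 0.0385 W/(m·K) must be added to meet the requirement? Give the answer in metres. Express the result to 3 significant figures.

0.178 m

ΔR = 7.82 − 3.2 = 4.62 m²·K/W
L = ΔR × k = 4.62 × 0.0385 = 0.1779 m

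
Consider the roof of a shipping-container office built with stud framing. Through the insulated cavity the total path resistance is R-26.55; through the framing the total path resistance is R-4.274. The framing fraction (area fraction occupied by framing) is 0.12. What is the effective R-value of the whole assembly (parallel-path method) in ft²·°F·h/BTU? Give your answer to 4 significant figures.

16.33 ft²·°F·h/BTU

U_eff = 0.88/26.55 + 0.12/4.274 = 0.033145 + 0.028077 = 0.061222
R_eff = 1/U_eff = 16.334 ft²·°F·h/BTU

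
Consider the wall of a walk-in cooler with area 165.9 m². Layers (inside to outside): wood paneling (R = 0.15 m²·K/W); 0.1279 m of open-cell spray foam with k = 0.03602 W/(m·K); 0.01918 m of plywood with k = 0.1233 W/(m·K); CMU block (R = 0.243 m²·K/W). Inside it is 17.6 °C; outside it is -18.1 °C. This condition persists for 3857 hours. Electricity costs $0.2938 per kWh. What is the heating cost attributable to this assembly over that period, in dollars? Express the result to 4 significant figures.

0.1279/0.03602 = 3.5508
0.01918/0.1233 = 0.15556
R_total = 0.15 + 3.5508 + 0.15556 + 0.243 = 4.0994 m²·K/W
Q = 165.9 × (17.6 − (-18.1)) / 4.0994 = 1444.8 W
E = 1444.8 W × 3857 h / 1000 = 5572.5 kWh
Cost = 5572.5 × 0.2938 = $1637.2

1637 dollars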